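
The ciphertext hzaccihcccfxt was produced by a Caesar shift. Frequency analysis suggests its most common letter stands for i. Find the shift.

The most frequent ciphertext letter is c (appears 5 times).
c is position 2; i is position 8.
Shift = -6≡20.

20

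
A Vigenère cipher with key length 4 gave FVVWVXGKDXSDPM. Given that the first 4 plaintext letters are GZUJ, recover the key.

ZWBN

Subtract each crib letter from the matching ciphertext letter (mod 26):
F(5)−G(6)=-1≡25 → Z
V(21)−Z(25)=-4≡22 → W
V(21)−U(20)=1 → B
W(22)−J(9)=13 → N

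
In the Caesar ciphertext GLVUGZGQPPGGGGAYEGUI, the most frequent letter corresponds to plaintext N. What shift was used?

The most frequent ciphertext letter is G (appears 8 times).
G is position 6; N is position 13.
Shift = -7≡19.

19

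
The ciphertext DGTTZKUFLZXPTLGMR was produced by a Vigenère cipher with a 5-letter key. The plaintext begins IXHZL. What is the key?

Subtract each crib letter from the matching ciphertext letter (mod 26):
D(3)−I(8)=-5≡21 → V
G(6)−X(23)=-17≡9 → J
T(19)−H(7)=12 → M
T(19)−Z(25)=-6≡20 → U
Z(25)−L(11)=14 → O

VJMUO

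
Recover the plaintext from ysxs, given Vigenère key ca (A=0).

wsvs

Repeat the key across the ciphertext: caca
y(24)−c(2): 22 → w
s(18)−a(0): 18 → s
x(23)−c(2): 21 → v
s(18)−a(0): 18 → s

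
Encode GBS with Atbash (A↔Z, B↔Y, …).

G(6) → T(19)
B(1) → Y(24)
S(18) → H(7)

TYH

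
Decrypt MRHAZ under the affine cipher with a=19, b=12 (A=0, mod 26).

ADXYN

The inverse of 19 mod 26 is 11, since 19·11=209≡1. Apply D(y)=11·(y−12) mod 26:
M(12): 11·(12−12)=0 → A
R(17): 11·(17−12)=55≡3 → D
H(7): 11·(7−12)=-55≡23 → X
A(0): 11·(0−12)=-132≡24 → Y
Z(25): 11·(25−12)=143≡13 → N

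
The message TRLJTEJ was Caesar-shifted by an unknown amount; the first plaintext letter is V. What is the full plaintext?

VTNLVGL

From the crib: T(19)−V(21)=-2≡24, so the shift is 24.
Subtract 24 from each ciphertext letter:
T(19): 19−24=-5≡21 → V
R(17): 17−24=-7≡19 → T
L(11): 11−24=-13≡13 → N
J(9): 9−24=-15≡11 → L
T(19): 19−24=-5≡21 → V
E(4): 4−24=-20≡6 → G
J(9): 9−24=-15≡11 → L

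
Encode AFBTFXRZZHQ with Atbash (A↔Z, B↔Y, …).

A(0) → Z(25)
F(5) → U(20)
B(1) → Y(24)
T(19) → G(6)
F(5) → U(20)
X(23) → C(2)
R(17) → I(8)
Z(25) → A(0)
Z(25) → A(0)
H(7) → S(18)
Q(16) → J(9)

ZUYGUCIAASJ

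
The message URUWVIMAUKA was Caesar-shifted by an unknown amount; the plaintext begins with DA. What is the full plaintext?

DADFERVJDTJ

From the crib: U(20)−D(3)=17, so the shift is 17.
Subtract 17 from each ciphertext letter:
U(20): 20−17=3 → D
R(17): 17−17=0 → A
U(20): 20−17=3 → D
W(22): 22−17=5 → F
V(21): 21−17=4 → E
I(8): 8−17=-9≡17 → R
M(12): 12−17=-5≡21 → V
A(0): 0−17=-17≡9 → J
U(20): 20−17=3 → D
K(10): 10−17=-7≡19 → T
A(0): 0−17=-17≡9 → J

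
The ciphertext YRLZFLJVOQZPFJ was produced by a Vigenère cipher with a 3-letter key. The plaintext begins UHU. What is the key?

EKR

Subtract each crib letter from the matching ciphertext letter (mod 26):
Y(24)−U(20)=4 → E
R(17)−H(7)=10 → K
L(11)−U(20)=-9≡17 → R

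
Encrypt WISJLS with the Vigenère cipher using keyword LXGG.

HFYPWP

Repeat the key across the message: LXGGLX
W(22)+L(11): 33≡7 → H
I(8)+X(23): 31≡5 → F
S(18)+G(6): 24 → Y
J(9)+G(6): 15 → P
L(11)+L(11): 22 → W
S(18)+X(23): 41≡15 → P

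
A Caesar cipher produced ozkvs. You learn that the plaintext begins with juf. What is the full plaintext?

jufqn

From the crib: o(14)−j(9)=5, so the shift is 5.
Subtract 5 from each ciphertext letter:
o(14): 14−5=9 → j
z(25): 25−5=20 → u
k(10): 10−5=5 → f
v(21): 21−5=16 → q
s(18): 18−5=13 → n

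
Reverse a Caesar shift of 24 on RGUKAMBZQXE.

TIWMCODBSZG

R(17): 17−24=-7≡19 → T
G(6): 6−24=-18≡8 → I
U(20): 20−24=-4≡22 → W
K(10): 10−24=-14≡12 → M
A(0): 0−24=-24≡2 → C
M(12): 12−24=-12≡14 → O
B(1): 1−24=-23≡3 → D
Z(25): 25−24=1 → B
Q(16): 16−24=-8≡18 → S
X(23): 23−24=-1≡25 → Z
E(4): 4−24=-20≡6 → G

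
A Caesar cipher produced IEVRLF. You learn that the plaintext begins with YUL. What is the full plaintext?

From the crib: I(8)−Y(24)=-16≡10, so the shift is 10.
Subtract 10 from each ciphertext letter:
I(8): 8−10=-2≡24 → Y
E(4): 4−10=-6≡20 → U
V(21): 21−10=11 → L
R(17): 17−10=7 → H
L(11): 11−10=1 → B
F(5): 5−10=-5≡21 → V

YULHBV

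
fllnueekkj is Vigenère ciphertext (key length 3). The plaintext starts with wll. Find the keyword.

jaa

Subtract each crib letter from the matching ciphertext letter (mod 26):
f(5)−w(22)=-17≡9 → j
l(11)−l(11)=0 → a
l(11)−l(11)=0 → a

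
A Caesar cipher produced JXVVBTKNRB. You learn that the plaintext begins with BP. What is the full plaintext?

BPNNTLCFJT

From the crib: J(9)−B(1)=8, so the shift is 8.
Subtract 8 from each ciphertext letter:
J(9): 9−8=1 → B
X(23): 23−8=15 → P
V(21): 21−8=13 → N
V(21): 21−8=13 → N
B(1): 1−8=-7≡19 → T
T(19): 19−8=11 → L
K(10): 10−8=2 → C
N(13): 13−8=5 → F
R(17): 17−8=9 → J
B(1): 1−8=-7≡19 → T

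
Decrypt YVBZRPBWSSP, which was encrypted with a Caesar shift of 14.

Y(24): 24−14=10 → K
V(21): 21−14=7 → H
B(1): 1−14=-13≡13 → N
Z(25): 25−14=11 → L
R(17): 17−14=3 → D
P(15): 15−14=1 → B
B(1): 1−14=-13≡13 → N
W(22): 22−14=8 → I
S(18): 18−14=4 → E
S(18): 18−14=4 → E
P(15): 15−14=1 → B

KHNLDBNIEEB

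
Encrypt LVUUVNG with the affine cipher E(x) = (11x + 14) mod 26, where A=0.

FLAALBC

L(11): 11·11+14=135≡5 → F
V(21): 11·21+14=245≡11 → L
U(20): 11·20+14=234≡0 → A
U(20): 11·20+14=234≡0 → A
V(21): 11·21+14=245≡11 → L
N(13): 11·13+14=157≡1 → B
G(6): 11·6+14=80≡2 → C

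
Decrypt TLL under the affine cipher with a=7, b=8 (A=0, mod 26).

JTT

The inverse of 7 mod 26 is 15, since 7·15=105≡1. Apply D(y)=15·(y−8) mod 26:
T(19): 15·(19−8)=165≡9 → J
L(11): 15·(11−8)=45≡19 → T
L(11): 15·(11−8)=45≡19 → T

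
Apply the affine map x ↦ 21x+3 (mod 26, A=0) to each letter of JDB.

KOY

J(9): 21·9+3=192≡10 → K
D(3): 21·3+3=66≡14 → O
B(1): 21·1+3=24 → Y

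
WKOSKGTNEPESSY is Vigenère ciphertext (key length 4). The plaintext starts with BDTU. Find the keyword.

VHVY

Subtract each crib letter from the matching ciphertext letter (mod 26):
W(22)−B(1)=21 → V
K(10)−D(3)=7 → H
O(14)−T(19)=-5≡21 → V
S(18)−U(20)=-2≡24 → Y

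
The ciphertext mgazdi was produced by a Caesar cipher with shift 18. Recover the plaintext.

uoihlq

m(12): 12−18=-6≡20 → u
g(6): 6−18=-12≡14 → o
a(0): 0−18=-18≡8 → i
z(25): 25−18=7 → h
d(3): 3−18=-15≡11 → l
i(8): 8−18=-10≡16 → q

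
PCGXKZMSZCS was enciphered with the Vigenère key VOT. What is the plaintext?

Repeat the key across the ciphertext: VOTVOTVOTVO
P(15)−V(21): -6≡20 → U
C(2)−O(14): -12≡14 → O
G(6)−T(19): -13≡13 → N
X(23)−V(21): 2 → C
K(10)−O(14): -4≡22 → W
Z(25)−T(19): 6 → G
M(12)−V(21): -9≡17 → R
S(18)−O(14): 4 → E
Z(25)−T(19): 6 → G
C(2)−V(21): -19≡7 → H
S(18)−O(14): 4 → E

UONCWGREGHE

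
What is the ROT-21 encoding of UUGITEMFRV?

PPBDOZHAMQ

U(20): 20+21=41≡15 → P
U(20): 20+21=41≡15 → P
G(6): 6+21=27≡1 → B
I(8): 8+21=29≡3 → D
T(19): 19+21=40≡14 → O
E(4): 4+21=25 → Z
M(12): 12+21=33≡7 → H
F(5): 5+21=26≡0 → A
R(17): 17+21=38≡12 → M
V(21): 21+21=42≡16 → Q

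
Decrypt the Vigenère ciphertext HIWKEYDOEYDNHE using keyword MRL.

VRLYNNRXTMMCVN

Repeat the key across the ciphertext: MRLMRLMRLMRLMR
H(7)−M(12): -5≡21 → V
I(8)−R(17): -9≡17 → R
W(22)−L(11): 11 → L
K(10)−M(12): -2≡24 → Y
E(4)−R(17): -13≡13 → N
Y(24)−L(11): 13 → N
D(3)−M(12): -9≡17 → R
O(14)−R(17): -3≡23 → X
E(4)−L(11): -7≡19 → T
Y(24)−M(12): 12 → M
D(3)−R(17): -14≡12 → M
N(13)−L(11): 2 → C
H(7)−M(12): -5≡21 → V
E(4)−R(17): -13≡13 → N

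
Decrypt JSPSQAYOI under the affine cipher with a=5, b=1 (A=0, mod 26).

The inverse of 5 mod 26 is 21, since 5·21=105≡1. Apply D(y)=21·(y−1) mod 26:
J(9): 21·(9−1)=168≡12 → M
S(18): 21·(18−1)=357≡19 → T
P(15): 21·(15−1)=294≡8 → I
S(18): 21·(18−1)=357≡19 → T
Q(16): 21·(16−1)=315≡3 → D
A(0): 21·(0−1)=-21≡5 → F
Y(24): 21·(24−1)=483≡15 → P
O(14): 21·(14−1)=273≡13 → N
I(8): 21·(8−1)=147≡17 → R

MTITDFPNR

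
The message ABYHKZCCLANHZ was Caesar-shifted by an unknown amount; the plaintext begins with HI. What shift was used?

From the crib: A(0)−H(7)=-7≡19, so the shift is 19.

19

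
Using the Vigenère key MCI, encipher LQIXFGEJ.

XSQJHOQL

Repeat the key across the message: MCIMCIMC
L(11)+M(12): 23 → X
Q(16)+C(2): 18 → S
I(8)+I(8): 16 → Q
X(23)+M(12): 35≡9 → J
F(5)+C(2): 7 → H
G(6)+I(8): 14 → O
E(4)+M(12): 16 → Q
J(9)+C(2): 11 → L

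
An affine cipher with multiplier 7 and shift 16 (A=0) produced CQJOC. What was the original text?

The inverse of 7 mod 26 is 15, since 7·15=105≡1. Apply D(y)=15·(y−16) mod 26:
C(2): 15·(2−16)=-210≡24 → Y
Q(16): 15·(16−16)=0 → A
J(9): 15·(9−16)=-105≡25 → Z
O(14): 15·(14−16)=-30≡22 → W
C(2): 15·(2−16)=-210≡24 → Y

YAZWY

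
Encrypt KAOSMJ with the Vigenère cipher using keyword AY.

KYOQMH

Repeat the key across the message: AYAYAY
K(10)+A(0): 10 → K
A(0)+Y(24): 24 → Y
O(14)+A(0): 14 → O
S(18)+Y(24): 42≡16 → Q
M(12)+A(0): 12 → M
J(9)+Y(24): 33≡7 → H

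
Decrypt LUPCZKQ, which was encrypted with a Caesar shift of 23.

OXSFCNT

L(11): 11−23=-12≡14 → O
U(20): 20−23=-3≡23 → X
P(15): 15−23=-8≡18 → S
C(2): 2−23=-21≡5 → F
Z(25): 25−23=2 → C
K(10): 10−23=-13≡13 → N
Q(16): 16−23=-7≡19 → T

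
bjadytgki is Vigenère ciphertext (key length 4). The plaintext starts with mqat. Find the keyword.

Subtract each crib letter from the matching ciphertext letter (mod 26):
b(1)−m(12)=-11≡15 → p
j(9)−q(16)=-7≡19 → t
a(0)−a(0)=0 → a
d(3)−t(19)=-16≡10 → k

ptak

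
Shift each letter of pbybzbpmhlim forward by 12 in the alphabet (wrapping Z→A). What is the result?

bnknlnbytxuy

p(15): 15+12=27≡1 → b
b(1): 1+12=13 → n
y(24): 24+12=36≡10 → k
b(1): 1+12=13 → n
z(25): 25+12=37≡11 → l
b(1): 1+12=13 → n
p(15): 15+12=27≡1 → b
m(12): 12+12=24 → y
h(7): 7+12=19 → t
l(11): 11+12=23 → x
i(8): 8+12=20 → u
m(12): 12+12=24 → y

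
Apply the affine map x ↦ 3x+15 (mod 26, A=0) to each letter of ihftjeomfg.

nkeuqbfzeh

i(8): 3·8+15=39≡13 → n
h(7): 3·7+15=36≡10 → k
f(5): 3·5+15=30≡4 → e
t(19): 3·19+15=72≡20 → u
j(9): 3·9+15=42≡16 → q
e(4): 3·4+15=27≡1 → b
o(14): 3·14+15=57≡5 → f
m(12): 3·12+15=51≡25 → z
f(5): 3·5+15=30≡4 → e
g(6): 3·6+15=33≡7 → h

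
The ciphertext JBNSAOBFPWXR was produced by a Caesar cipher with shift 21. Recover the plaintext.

OGSXFTGKUBCW

J(9): 9−21=-12≡14 → O
B(1): 1−21=-20≡6 → G
N(13): 13−21=-8≡18 → S
S(18): 18−21=-3≡23 → X
A(0): 0−21=-21≡5 → F
O(14): 14−21=-7≡19 → T
B(1): 1−21=-20≡6 → G
F(5): 5−21=-16≡10 → K
P(15): 15−21=-6≡20 → U
W(22): 22−21=1 → B
X(23): 23−21=2 → C
R(17): 17−21=-4≡22 → W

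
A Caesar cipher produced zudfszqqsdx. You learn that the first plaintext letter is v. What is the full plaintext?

From the crib: z(25)−v(21)=4, so the shift is 4.
Subtract 4 from each ciphertext letter:
z(25): 25−4=21 → v
u(20): 20−4=16 → q
d(3): 3−4=-1≡25 → z
f(5): 5−4=1 → b
s(18): 18−4=14 → o
z(25): 25−4=21 → v
q(16): 16−4=12 → m
q(16): 16−4=12 → m
s(18): 18−4=14 → o
d(3): 3−4=-1≡25 → z
x(23): 23−4=19 → t

vqzbovmmozt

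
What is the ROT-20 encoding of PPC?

P(15): 15+20=35≡9 → J
P(15): 15+20=35≡9 → J
C(2): 2+20=22 → W

JJW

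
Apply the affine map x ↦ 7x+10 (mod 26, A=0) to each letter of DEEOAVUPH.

FMMEKBULH

D(3): 7·3+10=31≡5 → F
E(4): 7·4+10=38≡12 → M
E(4): 7·4+10=38≡12 → M
O(14): 7·14+10=108≡4 → E
A(0): 7·0+10=10 → K
V(21): 7·21+10=157≡1 → B
U(20): 7·20+10=150≡20 → U
P(15): 7·15+10=115≡11 → L
H(7): 7·7+10=59≡7 → H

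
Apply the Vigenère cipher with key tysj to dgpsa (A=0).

Repeat the key across the message: tysjt
d(3)+t(19): 22 → w
g(6)+y(24): 30≡4 → e
p(15)+s(18): 33≡7 → h
s(18)+j(9): 27≡1 → b
a(0)+t(19): 19 → t

wehbt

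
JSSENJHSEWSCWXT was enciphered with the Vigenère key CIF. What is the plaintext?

Repeat the key across the ciphertext: CIFCIFCIFCIFCIF
J(9)−C(2): 7 → H
S(18)−I(8): 10 → K
S(18)−F(5): 13 → N
E(4)−C(2): 2 → C
N(13)−I(8): 5 → F
J(9)−F(5): 4 → E
H(7)−C(2): 5 → F
S(18)−I(8): 10 → K
E(4)−F(5): -1≡25 → Z
W(22)−C(2): 20 → U
S(18)−I(8): 10 → K
C(2)−F(5): -3≡23 → X
W(22)−C(2): 20 → U
X(23)−I(8): 15 → P
T(19)−F(5): 14 → O

HKNCFEFKZUKXUPO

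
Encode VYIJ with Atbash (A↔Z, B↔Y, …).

EBRQ

V(21) → E(4)
Y(24) → B(1)
I(8) → R(17)
J(9) → Q(16)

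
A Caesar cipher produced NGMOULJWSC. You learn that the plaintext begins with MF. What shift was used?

From the crib: N(13)−M(12)=1, so the shift is 1.

1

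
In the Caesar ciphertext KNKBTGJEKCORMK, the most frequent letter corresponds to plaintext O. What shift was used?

The most frequent ciphertext letter is K (appears 4 times).
K is position 10; O is position 14.
Shift = -4≡22.

22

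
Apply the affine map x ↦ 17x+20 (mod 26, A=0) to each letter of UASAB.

WUOUL

U(20): 17·20+20=360≡22 → W
A(0): 17·0+20=20 → U
S(18): 17·18+20=326≡14 → O
A(0): 17·0+20=20 → U
B(1): 17·1+20=37≡11 → L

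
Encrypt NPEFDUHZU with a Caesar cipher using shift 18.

N(13): 13+18=31≡5 → F
P(15): 15+18=33≡7 → H
E(4): 4+18=22 → W
F(5): 5+18=23 → X
D(3): 3+18=21 → V
U(20): 20+18=38≡12 → M
H(7): 7+18=25 → Z
Z(25): 25+18=43≡17 → R
U(20): 20+18=38≡12 → M

FHWXVMZRM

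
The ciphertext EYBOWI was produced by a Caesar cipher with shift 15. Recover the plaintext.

PJMZHT

E(4): 4−15=-11≡15 → P
Y(24): 24−15=9 → J
B(1): 1−15=-14≡12 → M
O(14): 14−15=-1≡25 → Z
W(22): 22−15=7 → H
I(8): 8−15=-7≡19 → T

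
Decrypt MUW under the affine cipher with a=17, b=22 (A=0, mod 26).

The inverse of 17 mod 26 is 23, since 17·23=391≡1. Apply D(y)=23·(y−22) mod 26:
M(12): 23·(12−22)=-230≡4 → E
U(20): 23·(20−22)=-46≡6 → G
W(22): 23·(22−22)=0 → A

EGA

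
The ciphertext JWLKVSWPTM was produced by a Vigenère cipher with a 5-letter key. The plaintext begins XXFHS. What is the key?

MZGDD

Subtract each crib letter from the matching ciphertext letter (mod 26):
J(9)−X(23)=-14≡12 → M
W(22)−X(23)=-1≡25 → Z
L(11)−F(5)=6 → G
K(10)−H(7)=3 → D
V(21)−S(18)=3 → D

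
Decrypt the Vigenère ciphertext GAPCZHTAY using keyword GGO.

Repeat the key across the ciphertext: GGOGGOGGO
G(6)−G(6): 0 → A
A(0)−G(6): -6≡20 → U
P(15)−O(14): 1 → B
C(2)−G(6): -4≡22 → W
Z(25)−G(6): 19 → T
H(7)−O(14): -7≡19 → T
T(19)−G(6): 13 → N
A(0)−G(6): -6≡20 → U
Y(24)−O(14): 10 → K

AUBWTTNUK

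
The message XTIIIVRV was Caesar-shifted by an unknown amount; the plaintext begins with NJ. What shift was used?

10

From the crib: X(23)−N(13)=10, so the shift is 10.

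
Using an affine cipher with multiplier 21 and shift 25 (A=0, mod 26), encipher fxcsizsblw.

f(5): 21·5+25=130≡0 → a
x(23): 21·23+25=508≡14 → o
c(2): 21·2+25=67≡15 → p
s(18): 21·18+25=403≡13 → n
i(8): 21·8+25=193≡11 → l
z(25): 21·25+25=550≡4 → e
s(18): 21·18+25=403≡13 → n
b(1): 21·1+25=46≡20 → u
l(11): 21·11+25=256≡22 → w
w(22): 21·22+25=487≡19 → t

aopnlenuwt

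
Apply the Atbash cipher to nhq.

msj

n(13) → m(12)
h(7) → s(18)
q(16) → j(9)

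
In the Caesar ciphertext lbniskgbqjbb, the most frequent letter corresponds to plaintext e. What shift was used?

23

The most frequent ciphertext letter is b (appears 4 times).
b is position 1; e is position 4.
Shift = -3≡23.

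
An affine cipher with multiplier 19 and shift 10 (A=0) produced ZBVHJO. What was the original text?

The inverse of 19 mod 26 is 11, since 19·11=209≡1. Apply D(y)=11·(y−10) mod 26:
Z(25): 11·(25−10)=165≡9 → J
B(1): 11·(1−10)=-99≡5 → F
V(21): 11·(21−10)=121≡17 → R
H(7): 11·(7−10)=-33≡19 → T
J(9): 11·(9−10)=-11≡15 → P
O(14): 11·(14−10)=44≡18 → S

JFRTPS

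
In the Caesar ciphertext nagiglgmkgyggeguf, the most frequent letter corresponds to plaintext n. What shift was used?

19

The most frequent ciphertext letter is g (appears 7 times).
g is position 6; n is position 13.
Shift = -7≡19.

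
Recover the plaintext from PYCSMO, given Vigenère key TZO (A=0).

WZOZNA

Repeat the key across the ciphertext: TZOTZO
P(15)−T(19): -4≡22 → W
Y(24)−Z(25): -1≡25 → Z
C(2)−O(14): -12≡14 → O
S(18)−T(19): -1≡25 → Z
M(12)−Z(25): -13≡13 → N
O(14)−O(14): 0 → A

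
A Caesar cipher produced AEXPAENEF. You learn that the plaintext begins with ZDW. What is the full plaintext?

ZDWOZDMDE

From the crib: A(0)−Z(25)=-25≡1, so the shift is 1.
Subtract 1 from each ciphertext letter:
A(0): 0−1=-1≡25 → Z
E(4): 4−1=3 → D
X(23): 23−1=22 → W
P(15): 15−1=14 → O
A(0): 0−1=-1≡25 → Z
E(4): 4−1=3 → D
N(13): 13−1=12 → M
E(4): 4−1=3 → D
F(5): 5−1=4 → E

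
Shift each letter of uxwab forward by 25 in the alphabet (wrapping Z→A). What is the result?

u(20): 20+25=45≡19 → t
x(23): 23+25=48≡22 → w
w(22): 22+25=47≡21 → v
a(0): 0+25=25 → z
b(1): 1+25=26≡0 → a

twvza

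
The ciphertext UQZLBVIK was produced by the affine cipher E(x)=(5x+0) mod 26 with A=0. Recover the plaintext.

EYFXVZMC

The inverse of 5 mod 26 is 21, since 5·21=105≡1. Apply D(y)=21·(y−0) mod 26:
U(20): 21·(20−0)=420≡4 → E
Q(16): 21·(16−0)=336≡24 → Y
Z(25): 21·(25−0)=525≡5 → F
L(11): 21·(11−0)=231≡23 → X
B(1): 21·(1−0)=21 → V
V(21): 21·(21−0)=441≡25 → Z
I(8): 21·(8−0)=168≡12 → M
K(10): 21·(10−0)=210≡2 → C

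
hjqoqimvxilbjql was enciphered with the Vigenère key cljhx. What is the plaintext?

fyhhtgbmqljqajo

Repeat the key across the ciphertext: cljhxcljhxcljhx
h(7)−c(2): 5 → f
j(9)−l(11): -2≡24 → y
q(16)−j(9): 7 → h
o(14)−h(7): 7 → h
q(16)−x(23): -7≡19 → t
i(8)−c(2): 6 → g
m(12)−l(11): 1 → b
v(21)−j(9): 12 → m
x(23)−h(7): 16 → q
i(8)−x(23): -15≡11 → l
l(11)−c(2): 9 → j
b(1)−l(11): -10≡16 → q
j(9)−j(9): 0 → a
q(16)−h(7): 9 → j
l(11)−x(23): -12≡14 → o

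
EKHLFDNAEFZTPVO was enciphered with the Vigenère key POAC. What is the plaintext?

PWHJQPNYPRZRAHO

Repeat the key across the ciphertext: POACPOACPOACPOA
E(4)−P(15): -11≡15 → P
K(10)−O(14): -4≡22 → W
H(7)−A(0): 7 → H
L(11)−C(2): 9 → J
F(5)−P(15): -10≡16 → Q
D(3)−O(14): -11≡15 → P
N(13)−A(0): 13 → N
A(0)−C(2): -2≡24 → Y
E(4)−P(15): -11≡15 → P
F(5)−O(14): -9≡17 → R
Z(25)−A(0): 25 → Z
T(19)−C(2): 17 → R
P(15)−P(15): 0 → A
V(21)−O(14): 7 → H
O(14)−A(0): 14 → O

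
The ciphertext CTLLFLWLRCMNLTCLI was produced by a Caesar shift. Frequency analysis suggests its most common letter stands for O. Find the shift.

23

The most frequent ciphertext letter is L (appears 6 times).
L is position 11; O is position 14.
Shift = -3≡23.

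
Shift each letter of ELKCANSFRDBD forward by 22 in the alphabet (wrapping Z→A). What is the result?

AHGYWJOBNZXZ

E(4): 4+22=26≡0 → A
L(11): 11+22=33≡7 → H
K(10): 10+22=32≡6 → G
C(2): 2+22=24 → Y
A(0): 0+22=22 → W
N(13): 13+22=35≡9 → J
S(18): 18+22=40≡14 → O
F(5): 5+22=27≡1 → B
R(17): 17+22=39≡13 → N
D(3): 3+22=25 → Z
B(1): 1+22=23 → X
D(3): 3+22=25 → Z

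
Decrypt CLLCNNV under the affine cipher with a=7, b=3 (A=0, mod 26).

The inverse of 7 mod 26 is 15, since 7·15=105≡1. Apply D(y)=15·(y−3) mod 26:
C(2): 15·(2−3)=-15≡11 → L
L(11): 15·(11−3)=120≡16 → Q
L(11): 15·(11−3)=120≡16 → Q
C(2): 15·(2−3)=-15≡11 → L
N(13): 15·(13−3)=150≡20 → U
N(13): 15·(13−3)=150≡20 → U
V(21): 15·(21−3)=270≡10 → K

LQQLUUK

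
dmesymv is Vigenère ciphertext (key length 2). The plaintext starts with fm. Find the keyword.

Subtract each crib letter from the matching ciphertext letter (mod 26):
d(3)−f(5)=-2≡24 → y
m(12)−m(12)=0 → a

ya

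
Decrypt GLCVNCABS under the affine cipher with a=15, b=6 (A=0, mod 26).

The inverse of 15 mod 26 is 7, since 15·7=105≡1. Apply D(y)=7·(y−6) mod 26:
G(6): 7·(6−6)=0 → A
L(11): 7·(11−6)=35≡9 → J
C(2): 7·(2−6)=-28≡24 → Y
V(21): 7·(21−6)=105≡1 → B
N(13): 7·(13−6)=49≡23 → X
C(2): 7·(2−6)=-28≡24 → Y
A(0): 7·(0−6)=-42≡10 → K
B(1): 7·(1−6)=-35≡17 → R
S(18): 7·(18−6)=84≡6 → G

AJYBXYKRG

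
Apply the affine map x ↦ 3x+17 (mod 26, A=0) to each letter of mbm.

bub

m(12): 3·12+17=53≡1 → b
b(1): 3·1+17=20 → u
m(12): 3·12+17=53≡1 → b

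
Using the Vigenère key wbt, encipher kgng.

ghgc

Repeat the key across the message: wbtw
k(10)+w(22): 32≡6 → g
g(6)+b(1): 7 → h
n(13)+t(19): 32≡6 → g
g(6)+w(22): 28≡2 → c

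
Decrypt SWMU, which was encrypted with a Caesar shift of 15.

S(18): 18−15=3 → D
W(22): 22−15=7 → H
M(12): 12−15=-3≡23 → X
U(20): 20−15=5 → F

DHXF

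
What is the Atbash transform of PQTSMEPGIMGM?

KJGHNVKTRNTN

P(15) → K(10)
Q(16) → J(9)
T(19) → G(6)
S(18) → H(7)
M(12) → N(13)
E(4) → V(21)
P(15) → K(10)
G(6) → T(19)
I(8) → R(17)
M(12) → N(13)
G(6) → T(19)
M(12) → N(13)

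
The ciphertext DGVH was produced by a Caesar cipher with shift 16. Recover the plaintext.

NQFR

D(3): 3−16=-13≡13 → N
G(6): 6−16=-10≡16 → Q
V(21): 21−16=5 → F
H(7): 7−16=-9≡17 → R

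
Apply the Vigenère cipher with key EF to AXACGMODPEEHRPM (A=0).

Repeat the key across the message: EFEFEFEFEFEFEFE
A(0)+E(4): 4 → E
X(23)+F(5): 28≡2 → C
A(0)+E(4): 4 → E
C(2)+F(5): 7 → H
G(6)+E(4): 10 → K
M(12)+F(5): 17 → R
O(14)+E(4): 18 → S
D(3)+F(5): 8 → I
P(15)+E(4): 19 → T
E(4)+F(5): 9 → J
E(4)+E(4): 8 → I
H(7)+F(5): 12 → M
R(17)+E(4): 21 → V
P(15)+F(5): 20 → U
M(12)+E(4): 16 → Q

ECEHKRSITJIMVUQ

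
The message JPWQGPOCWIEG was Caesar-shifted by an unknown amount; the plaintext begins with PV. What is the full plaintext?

PVCWMVUICOKM

From the crib: J(9)−P(15)=-6≡20, so the shift is 20.
Subtract 20 from each ciphertext letter:
J(9): 9−20=-11≡15 → P
P(15): 15−20=-5≡21 → V
W(22): 22−20=2 → C
Q(16): 16−20=-4≡22 → W
G(6): 6−20=-14≡12 → M
P(15): 15−20=-5≡21 → V
O(14): 14−20=-6≡20 → U
C(2): 2−20=-18≡8 → I
W(22): 22−20=2 → C
I(8): 8−20=-12≡14 → O
E(4): 4−20=-16≡10 → K
G(6): 6−20=-14≡12 → M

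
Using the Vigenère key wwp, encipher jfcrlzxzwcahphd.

fbrnhotvlywwlds

Repeat the key across the message: wwpwwpwwpwwpwwp
j(9)+w(22): 31≡5 → f
f(5)+w(22): 27≡1 → b
c(2)+p(15): 17 → r
r(17)+w(22): 39≡13 → n
l(11)+w(22): 33≡7 → h
z(25)+p(15): 40≡14 → o
x(23)+w(22): 45≡19 → t
z(25)+w(22): 47≡21 → v
w(22)+p(15): 37≡11 → l
c(2)+w(22): 24 → y
a(0)+w(22): 22 → w
h(7)+p(15): 22 → w
p(15)+w(22): 37≡11 → l
h(7)+w(22): 29≡3 → d
d(3)+p(15): 18 → s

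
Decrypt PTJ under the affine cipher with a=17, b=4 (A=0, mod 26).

THL

The inverse of 17 mod 26 is 23, since 17·23=391≡1. Apply D(y)=23·(y−4) mod 26:
P(15): 23·(15−4)=253≡19 → T
T(19): 23·(19−4)=345≡7 → H
J(9): 23·(9−4)=115≡11 → L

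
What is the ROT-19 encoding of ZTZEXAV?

SMSXQTO

Z(25): 25+19=44≡18 → S
T(19): 19+19=38≡12 → M
Z(25): 25+19=44≡18 → S
E(4): 4+19=23 → X
X(23): 23+19=42≡16 → Q
A(0): 0+19=19 → T
V(21): 21+19=40≡14 → O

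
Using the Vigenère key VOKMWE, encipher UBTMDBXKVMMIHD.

PPDYZFSYFYIMCR

Repeat the key across the message: VOKMWEVOKMWEVO
U(20)+V(21): 41≡15 → P
B(1)+O(14): 15 → P
T(19)+K(10): 29≡3 → D
M(12)+M(12): 24 → Y
D(3)+W(22): 25 → Z
B(1)+E(4): 5 → F
X(23)+V(21): 44≡18 → S
K(10)+O(14): 24 → Y
V(21)+K(10): 31≡5 → F
M(12)+M(12): 24 → Y
M(12)+W(22): 34≡8 → I
I(8)+E(4): 12 → M
H(7)+V(21): 28≡2 → C
D(3)+O(14): 17 → R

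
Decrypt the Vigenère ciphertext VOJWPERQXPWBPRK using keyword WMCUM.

ZCHCDIFODDAPNXY

Repeat the key across the ciphertext: WMCUMWMCUMWMCUM
V(21)−W(22): -1≡25 → Z
O(14)−M(12): 2 → C
J(9)−C(2): 7 → H
W(22)−U(20): 2 → C
P(15)−M(12): 3 → D
E(4)−W(22): -18≡8 → I
R(17)−M(12): 5 → F
Q(16)−C(2): 14 → O
X(23)−U(20): 3 → D
P(15)−M(12): 3 → D
W(22)−W(22): 0 → A
B(1)−M(12): -11≡15 → P
P(15)−C(2): 13 → N
R(17)−U(20): -3≡23 → X
K(10)−M(12): -2≡24 → Y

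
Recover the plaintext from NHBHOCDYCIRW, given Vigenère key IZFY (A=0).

FIWJGDYAUJMY

Repeat the key across the ciphertext: IZFYIZFYIZFY
N(13)−I(8): 5 → F
H(7)−Z(25): -18≡8 → I
B(1)−F(5): -4≡22 → W
H(7)−Y(24): -17≡9 → J
O(14)−I(8): 6 → G
C(2)−Z(25): -23≡3 → D
D(3)−F(5): -2≡24 → Y
Y(24)−Y(24): 0 → A
C(2)−I(8): -6≡20 → U
I(8)−Z(25): -17≡9 → J
R(17)−F(5): 12 → M
W(22)−Y(24): -2≡24 → Y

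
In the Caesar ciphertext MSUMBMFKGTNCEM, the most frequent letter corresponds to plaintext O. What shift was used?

24

The most frequent ciphertext letter is M (appears 4 times).
M is position 12; O is position 14.
Shift = -2≡24.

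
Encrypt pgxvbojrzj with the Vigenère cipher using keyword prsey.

Repeat the key across the message: prseyprsey
p(15)+p(15): 30≡4 → e
g(6)+r(17): 23 → x
x(23)+s(18): 41≡15 → p
v(21)+e(4): 25 → z
b(1)+y(24): 25 → z
o(14)+p(15): 29≡3 → d
j(9)+r(17): 26≡0 → a
r(17)+s(18): 35≡9 → j
z(25)+e(4): 29≡3 → d
j(9)+y(24): 33≡7 → h

expzzdajdh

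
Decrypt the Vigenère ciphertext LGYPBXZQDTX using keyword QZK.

Repeat the key across the ciphertext: QZKQZKQZKQZ
L(11)−Q(16): -5≡21 → V
G(6)−Z(25): -19≡7 → H
Y(24)−K(10): 14 → O
P(15)−Q(16): -1≡25 → Z
B(1)−Z(25): -24≡2 → C
X(23)−K(10): 13 → N
Z(25)−Q(16): 9 → J
Q(16)−Z(25): -9≡17 → R
D(3)−K(10): -7≡19 → T
T(19)−Q(16): 3 → D
X(23)−Z(25): -2≡24 → Y

VHOZCNJRTDY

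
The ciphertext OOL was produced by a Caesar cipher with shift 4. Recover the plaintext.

O(14): 14−4=10 → K
O(14): 14−4=10 → K
L(11): 11−4=7 → H

KKH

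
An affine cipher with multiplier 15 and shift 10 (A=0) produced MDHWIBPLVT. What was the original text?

ODFGMPJHZL

The inverse of 15 mod 26 is 7, since 15·7=105≡1. Apply D(y)=7·(y−10) mod 26:
M(12): 7·(12−10)=14 → O
D(3): 7·(3−10)=-49≡3 → D
H(7): 7·(7−10)=-21≡5 → F
W(22): 7·(22−10)=84≡6 → G
I(8): 7·(8−10)=-14≡12 → M
B(1): 7·(1−10)=-63≡15 → P
P(15): 7·(15−10)=35≡9 → J
L(11): 7·(11−10)=7 → H
V(21): 7·(21−10)=77≡25 → Z
T(19): 7·(19−10)=63≡11 → L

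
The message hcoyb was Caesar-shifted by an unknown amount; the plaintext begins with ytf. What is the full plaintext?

From the crib: h(7)−y(24)=-17≡9, so the shift is 9.
Subtract 9 from each ciphertext letter:
h(7): 7−9=-2≡24 → y
c(2): 2−9=-7≡19 → t
o(14): 14−9=5 → f
y(24): 24−9=15 → p
b(1): 1−9=-8≡18 → s

ytfps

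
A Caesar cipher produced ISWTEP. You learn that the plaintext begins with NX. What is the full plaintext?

NXBYJU

From the crib: I(8)−N(13)=-5≡21, so the shift is 21.
Subtract 21 from each ciphertext letter:
I(8): 8−21=-13≡13 → N
S(18): 18−21=-3≡23 → X
W(22): 22−21=1 → B
T(19): 19−21=-2≡24 → Y
E(4): 4−21=-17≡9 → J
P(15): 15−21=-6≡20 → U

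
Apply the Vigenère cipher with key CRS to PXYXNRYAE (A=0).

ROQZEJARW

Repeat the key across the message: CRSCRSCRS
P(15)+C(2): 17 → R
X(23)+R(17): 40≡14 → O
Y(24)+S(18): 42≡16 → Q
X(23)+C(2): 25 → Z
N(13)+R(17): 30≡4 → E
R(17)+S(18): 35≡9 → J
Y(24)+C(2): 26≡0 → A
A(0)+R(17): 17 → R
E(4)+S(18): 22 → W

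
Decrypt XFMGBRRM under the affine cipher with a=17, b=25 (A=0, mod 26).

The inverse of 17 mod 26 is 23, since 17·23=391≡1. Apply D(y)=23·(y−25) mod 26:
X(23): 23·(23−25)=-46≡6 → G
F(5): 23·(5−25)=-460≡8 → I
M(12): 23·(12−25)=-299≡13 → N
G(6): 23·(6−25)=-437≡5 → F
B(1): 23·(1−25)=-552≡20 → U
R(17): 23·(17−25)=-184≡24 → Y
R(17): 23·(17−25)=-184≡24 → Y
M(12): 23·(12−25)=-299≡13 → N

GINFUYYN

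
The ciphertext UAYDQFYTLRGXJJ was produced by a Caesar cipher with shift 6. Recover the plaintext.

U(20): 20−6=14 → O
A(0): 0−6=-6≡20 → U
Y(24): 24−6=18 → S
D(3): 3−6=-3≡23 → X
Q(16): 16−6=10 → K
F(5): 5−6=-1≡25 → Z
Y(24): 24−6=18 → S
T(19): 19−6=13 → N
L(11): 11−6=5 → F
R(17): 17−6=11 → L
G(6): 6−6=0 → A
X(23): 23−6=17 → R
J(9): 9−6=3 → D
J(9): 9−6=3 → D

OUSXKZSNFLARDD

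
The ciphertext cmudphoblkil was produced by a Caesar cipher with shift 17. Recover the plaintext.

lvdmyqxkutru

c(2): 2−17=-15≡11 → l
m(12): 12−17=-5≡21 → v
u(20): 20−17=3 → d
d(3): 3−17=-14≡12 → m
p(15): 15−17=-2≡24 → y
h(7): 7−17=-10≡16 → q
o(14): 14−17=-3≡23 → x
b(1): 1−17=-16≡10 → k
l(11): 11−17=-6≡20 → u
k(10): 10−17=-7≡19 → t
i(8): 8−17=-9≡17 → r
l(11): 11−17=-6≡20 → u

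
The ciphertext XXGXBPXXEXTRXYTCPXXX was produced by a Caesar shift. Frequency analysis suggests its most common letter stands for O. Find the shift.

9

The most frequent ciphertext letter is X (appears 10 times).
X is position 23; O is position 14.
Shift = 9.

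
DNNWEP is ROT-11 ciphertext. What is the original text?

D(3): 3−11=-8≡18 → S
N(13): 13−11=2 → C
N(13): 13−11=2 → C
W(22): 22−11=11 → L
E(4): 4−11=-7≡19 → T
P(15): 15−11=4 → E

SCCLTE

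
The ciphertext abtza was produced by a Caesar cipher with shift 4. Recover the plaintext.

a(0): 0−4=-4≡22 → w
b(1): 1−4=-3≡23 → x
t(19): 19−4=15 → p
z(25): 25−4=21 → v
a(0): 0−4=-4≡22 → w

wxpvw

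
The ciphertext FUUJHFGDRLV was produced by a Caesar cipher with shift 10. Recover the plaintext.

F(5): 5−10=-5≡21 → V
U(20): 20−10=10 → K
U(20): 20−10=10 → K
J(9): 9−10=-1≡25 → Z
H(7): 7−10=-3≡23 → X
F(5): 5−10=-5≡21 → V
G(6): 6−10=-4≡22 → W
D(3): 3−10=-7≡19 → T
R(17): 17−10=7 → H
L(11): 11−10=1 → B
V(21): 21−10=11 → L

VKKZXVWTHBL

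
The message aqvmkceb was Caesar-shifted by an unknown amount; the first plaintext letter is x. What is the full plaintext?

From the crib: a(0)−x(23)=-23≡3, so the shift is 3.
Subtract 3 from each ciphertext letter:
a(0): 0−3=-3≡23 → x
q(16): 16−3=13 → n
v(21): 21−3=18 → s
m(12): 12−3=9 → j
k(10): 10−3=7 → h
c(2): 2−3=-1≡25 → z
e(4): 4−3=1 → b
b(1): 1−3=-2≡24 → y

xnsjhzby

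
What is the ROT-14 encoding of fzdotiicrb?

f(5): 5+14=19 → t
z(25): 25+14=39≡13 → n
d(3): 3+14=17 → r
o(14): 14+14=28≡2 → c
t(19): 19+14=33≡7 → h
i(8): 8+14=22 → w
i(8): 8+14=22 → w
c(2): 2+14=16 → q
r(17): 17+14=31≡5 → f
b(1): 1+14=15 → p

tnrchwwqfp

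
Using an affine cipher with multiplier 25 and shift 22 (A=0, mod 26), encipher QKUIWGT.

GMCOAQD

Q(16): 25·16+22=422≡6 → G
K(10): 25·10+22=272≡12 → M
U(20): 25·20+22=522≡2 → C
I(8): 25·8+22=222≡14 → O
W(22): 25·22+22=572≡0 → A
G(6): 25·6+22=172≡16 → Q
T(19): 25·19+22=497≡3 → D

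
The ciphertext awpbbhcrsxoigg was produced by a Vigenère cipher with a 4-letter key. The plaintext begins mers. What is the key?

osyj

Subtract each crib letter from the matching ciphertext letter (mod 26):
a(0)−m(12)=-12≡14 → o
w(22)−e(4)=18 → s
p(15)−r(17)=-2≡24 → y
b(1)−s(18)=-17≡9 → j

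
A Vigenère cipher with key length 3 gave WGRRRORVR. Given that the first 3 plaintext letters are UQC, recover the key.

CQP

Subtract each crib letter from the matching ciphertext letter (mod 26):
W(22)−U(20)=2 → C
G(6)−Q(16)=-10≡16 → Q
R(17)−C(2)=15 → P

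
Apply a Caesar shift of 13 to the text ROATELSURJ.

EBNGRYFHEW

R(17): 17+13=30≡4 → E
O(14): 14+13=27≡1 → B
A(0): 0+13=13 → N
T(19): 19+13=32≡6 → G
E(4): 4+13=17 → R
L(11): 11+13=24 → Y
S(18): 18+13=31≡5 → F
U(20): 20+13=33≡7 → H
R(17): 17+13=30≡4 → E
J(9): 9+13=22 → W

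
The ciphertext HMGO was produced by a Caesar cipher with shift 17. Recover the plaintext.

QVPX

H(7): 7−17=-10≡16 → Q
M(12): 12−17=-5≡21 → V
G(6): 6−17=-11≡15 → P
O(14): 14−17=-3≡23 → X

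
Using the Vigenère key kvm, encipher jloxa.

tgahv

Repeat the key across the message: kvmkv
j(9)+k(10): 19 → t
l(11)+v(21): 32≡6 → g
o(14)+m(12): 26≡0 → a
x(23)+k(10): 33≡7 → h
a(0)+v(21): 21 → v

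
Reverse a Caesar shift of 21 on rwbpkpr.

wbgupuw

r(17): 17−21=-4≡22 → w
w(22): 22−21=1 → b
b(1): 1−21=-20≡6 → g
p(15): 15−21=-6≡20 → u
k(10): 10−21=-11≡15 → p
p(15): 15−21=-6≡20 → u
r(17): 17−21=-4≡22 → w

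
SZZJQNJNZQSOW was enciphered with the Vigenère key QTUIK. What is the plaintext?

Repeat the key across the ciphertext: QTUIKQTUIKQTU
S(18)−Q(16): 2 → C
Z(25)−T(19): 6 → G
Z(25)−U(20): 5 → F
J(9)−I(8): 1 → B
Q(16)−K(10): 6 → G
N(13)−Q(16): -3≡23 → X
J(9)−T(19): -10≡16 → Q
N(13)−U(20): -7≡19 → T
Z(25)−I(8): 17 → R
Q(16)−K(10): 6 → G
S(18)−Q(16): 2 → C
O(14)−T(19): -5≡21 → V
W(22)−U(20): 2 → C

CGFBGXQTRGCVC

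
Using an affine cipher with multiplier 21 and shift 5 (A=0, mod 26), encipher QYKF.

DPHG

Q(16): 21·16+5=341≡3 → D
Y(24): 21·24+5=509≡15 → P
K(10): 21·10+5=215≡7 → H
F(5): 21·5+5=110≡6 → G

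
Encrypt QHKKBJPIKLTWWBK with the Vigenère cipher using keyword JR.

ZYTBKAYZTCCNFST

Repeat the key across the message: JRJRJRJRJRJRJRJ
Q(16)+J(9): 25 → Z
H(7)+R(17): 24 → Y
K(10)+J(9): 19 → T
K(10)+R(17): 27≡1 → B
B(1)+J(9): 10 → K
J(9)+R(17): 26≡0 → A
P(15)+J(9): 24 → Y
I(8)+R(17): 25 → Z
K(10)+J(9): 19 → T
L(11)+R(17): 28≡2 → C
T(19)+J(9): 28≡2 → C
W(22)+R(17): 39≡13 → N
W(22)+J(9): 31≡5 → F
B(1)+R(17): 18 → S
K(10)+J(9): 19 → T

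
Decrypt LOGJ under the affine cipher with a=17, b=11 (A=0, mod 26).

ARPG

The inverse of 17 mod 26 is 23, since 17·23=391≡1. Apply D(y)=23·(y−11) mod 26:
L(11): 23·(11−11)=0 → A
O(14): 23·(14−11)=69≡17 → R
G(6): 23·(6−11)=-115≡15 → P
J(9): 23·(9−11)=-46≡6 → G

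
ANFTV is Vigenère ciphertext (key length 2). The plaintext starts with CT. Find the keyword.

YU

Subtract each crib letter from the matching ciphertext letter (mod 26):
A(0)−C(2)=-2≡24 → Y
N(13)−T(19)=-6≡20 → U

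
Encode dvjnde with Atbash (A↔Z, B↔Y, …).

weqmwv

d(3) → w(22)
v(21) → e(4)
j(9) → q(16)
n(13) → m(12)
d(3) → w(22)
e(4) → v(21)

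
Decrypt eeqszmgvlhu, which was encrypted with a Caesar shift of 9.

vvhjqdxmcyl

e(4): 4−9=-5≡21 → v
e(4): 4−9=-5≡21 → v
q(16): 16−9=7 → h
s(18): 18−9=9 → j
z(25): 25−9=16 → q
m(12): 12−9=3 → d
g(6): 6−9=-3≡23 → x
v(21): 21−9=12 → m
l(11): 11−9=2 → c
h(7): 7−9=-2≡24 → y
u(20): 20−9=11 → l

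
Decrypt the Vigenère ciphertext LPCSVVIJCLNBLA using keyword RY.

Repeat the key across the ciphertext: RYRYRYRYRYRYRY
L(11)−R(17): -6≡20 → U
P(15)−Y(24): -9≡17 → R
C(2)−R(17): -15≡11 → L
S(18)−Y(24): -6≡20 → U
V(21)−R(17): 4 → E
V(21)−Y(24): -3≡23 → X
I(8)−R(17): -9≡17 → R
J(9)−Y(24): -15≡11 → L
C(2)−R(17): -15≡11 → L
L(11)−Y(24): -13≡13 → N
N(13)−R(17): -4≡22 → W
B(1)−Y(24): -23≡3 → D
L(11)−R(17): -6≡20 → U
A(0)−Y(24): -24≡2 → C

URLUEXRLLNWDUC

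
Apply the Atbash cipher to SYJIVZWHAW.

S(18) → H(7)
Y(24) → B(1)
J(9) → Q(16)
I(8) → R(17)
V(21) → E(4)
Z(25) → A(0)
W(22) → D(3)
H(7) → S(18)
A(0) → Z(25)
W(22) → D(3)

HBQREADSZD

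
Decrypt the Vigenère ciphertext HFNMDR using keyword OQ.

Repeat the key across the ciphertext: OQOQOQ
H(7)−O(14): -7≡19 → T
F(5)−Q(16): -11≡15 → P
N(13)−O(14): -1≡25 → Z
M(12)−Q(16): -4≡22 → W
D(3)−O(14): -11≡15 → P
R(17)−Q(16): 1 → B

TPZWPB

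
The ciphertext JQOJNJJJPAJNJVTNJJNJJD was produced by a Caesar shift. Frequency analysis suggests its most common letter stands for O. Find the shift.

21

The most frequent ciphertext letter is J (appears 11 times).
J is position 9; O is position 14.
Shift = -5≡21.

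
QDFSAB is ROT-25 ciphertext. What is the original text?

Q(16): 16−25=-9≡17 → R
D(3): 3−25=-22≡4 → E
F(5): 5−25=-20≡6 → G
S(18): 18−25=-7≡19 → T
A(0): 0−25=-25≡1 → B
B(1): 1−25=-24≡2 → C

REGTBC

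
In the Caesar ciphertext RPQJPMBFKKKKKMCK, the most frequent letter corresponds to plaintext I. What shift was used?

2

The most frequent ciphertext letter is K (appears 6 times).
K is position 10; I is position 8.
Shift = 2.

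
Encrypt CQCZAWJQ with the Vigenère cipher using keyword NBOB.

Repeat the key across the message: NBOBNBOB
C(2)+N(13): 15 → P
Q(16)+B(1): 17 → R
C(2)+O(14): 16 → Q
Z(25)+B(1): 26≡0 → A
A(0)+N(13): 13 → N
W(22)+B(1): 23 → X
J(9)+O(14): 23 → X
Q(16)+B(1): 17 → R

PRQANXXR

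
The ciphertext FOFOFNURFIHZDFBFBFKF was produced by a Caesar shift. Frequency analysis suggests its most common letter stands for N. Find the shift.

18

The most frequent ciphertext letter is F (appears 8 times).
F is position 5; N is position 13.
Shift = -8≡18.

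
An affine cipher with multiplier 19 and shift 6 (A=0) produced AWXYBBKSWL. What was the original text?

The inverse of 19 mod 26 is 11, since 19·11=209≡1. Apply D(y)=11·(y−6) mod 26:
A(0): 11·(0−6)=-66≡12 → M
W(22): 11·(22−6)=176≡20 → U
X(23): 11·(23−6)=187≡5 → F
Y(24): 11·(24−6)=198≡16 → Q
B(1): 11·(1−6)=-55≡23 → X
B(1): 11·(1−6)=-55≡23 → X
K(10): 11·(10−6)=44≡18 → S
S(18): 11·(18−6)=132≡2 → C
W(22): 11·(22−6)=176≡20 → U
L(11): 11·(11−6)=55≡3 → D

MUFQXXSCUD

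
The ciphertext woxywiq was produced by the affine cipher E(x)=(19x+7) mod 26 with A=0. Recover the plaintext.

The inverse of 19 mod 26 is 11, since 19·11=209≡1. Apply D(y)=11·(y−7) mod 26:
w(22): 11·(22−7)=165≡9 → j
o(14): 11·(14−7)=77≡25 → z
x(23): 11·(23−7)=176≡20 → u
y(24): 11·(24−7)=187≡5 → f
w(22): 11·(22−7)=165≡9 → j
i(8): 11·(8−7)=11 → l
q(16): 11·(16−7)=99≡21 → v

jzufjlv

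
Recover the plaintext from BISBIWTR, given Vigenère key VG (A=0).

Repeat the key across the ciphertext: VGVGVGVG
B(1)−V(21): -20≡6 → G
I(8)−G(6): 2 → C
S(18)−V(21): -3≡23 → X
B(1)−G(6): -5≡21 → V
I(8)−V(21): -13≡13 → N
W(22)−G(6): 16 → Q
T(19)−V(21): -2≡24 → Y
R(17)−G(6): 11 → L

GCXVNQYL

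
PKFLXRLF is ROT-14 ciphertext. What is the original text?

P(15): 15−14=1 → B
K(10): 10−14=-4≡22 → W
F(5): 5−14=-9≡17 → R
L(11): 11−14=-3≡23 → X
X(23): 23−14=9 → J
R(17): 17−14=3 → D
L(11): 11−14=-3≡23 → X
F(5): 5−14=-9≡17 → R

BWRXJDXR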